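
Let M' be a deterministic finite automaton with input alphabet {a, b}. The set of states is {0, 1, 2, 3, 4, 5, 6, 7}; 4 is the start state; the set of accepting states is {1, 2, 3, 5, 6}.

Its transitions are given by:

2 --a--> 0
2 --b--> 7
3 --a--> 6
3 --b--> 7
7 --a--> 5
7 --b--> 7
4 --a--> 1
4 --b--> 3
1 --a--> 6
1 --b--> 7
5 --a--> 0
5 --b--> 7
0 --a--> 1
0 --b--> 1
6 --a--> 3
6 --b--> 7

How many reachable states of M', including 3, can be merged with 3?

First remove the unreachable states {2}; 7 states remain.
Initial partition by acceptance: {1,3,5,6} | {0,4,7}.
Split {1,3,5,6} by δ(·,a) → {1,3,6} and {5}.
On input a, block {0,4,7} splits into {0,4} and {7}.
No further refinement is possible. Final partition (4 blocks): {1,3,6} | {0,4} | {5} | {7}.
The equivalence class containing 3 is {1,3,6}, of size 3.

3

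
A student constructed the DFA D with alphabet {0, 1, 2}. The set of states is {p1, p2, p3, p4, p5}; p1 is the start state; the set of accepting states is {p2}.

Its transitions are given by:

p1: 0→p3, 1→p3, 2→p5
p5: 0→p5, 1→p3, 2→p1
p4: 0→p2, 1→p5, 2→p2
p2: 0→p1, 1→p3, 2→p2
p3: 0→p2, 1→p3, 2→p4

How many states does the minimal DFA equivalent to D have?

P0 = {p2} | {p1,p3,p4,p5}.
On input 0, block {p1,p3,p4,p5} splits into {p1,p5} and {p3,p4}.
Refine {p1,p5} on symbol 0: members go to different blocks, giving {p1} and {p5}.
Split {p3,p4} by δ(·,1) → {p3} and {p4}.
The partition is now stable with 5 blocks: {p2} | {p1} | {p3} | {p5} | {p4}.

5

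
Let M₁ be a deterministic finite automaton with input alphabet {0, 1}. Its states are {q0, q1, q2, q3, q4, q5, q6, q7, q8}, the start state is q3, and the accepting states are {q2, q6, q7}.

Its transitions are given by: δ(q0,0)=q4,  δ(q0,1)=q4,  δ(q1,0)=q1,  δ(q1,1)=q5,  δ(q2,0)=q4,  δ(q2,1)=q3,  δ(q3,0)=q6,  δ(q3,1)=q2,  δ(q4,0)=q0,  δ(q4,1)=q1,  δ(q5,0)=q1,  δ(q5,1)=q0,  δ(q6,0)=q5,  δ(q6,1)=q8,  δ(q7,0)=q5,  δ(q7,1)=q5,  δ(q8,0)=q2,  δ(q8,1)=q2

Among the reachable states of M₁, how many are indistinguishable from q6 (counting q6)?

Reachable states from the start: {q0,q1,q2,q3,q4,q5,q6,q8}. Unreachable: {q7} — drop them.
Start with accepting vs non-accepting: {q2,q6} | {q0,q1,q3,q4,q5,q8}.
Split {q0,q1,q3,q4,q5,q8} by δ(·,0) → {q0,q1,q4,q5} and {q3,q8}.
Stable partition: {q2,q6} | {q0,q1,q4,q5} | {q3,q8} — 3 equivalence classes.
State q6 belongs to the block {q2,q6}, which has 2 states.

2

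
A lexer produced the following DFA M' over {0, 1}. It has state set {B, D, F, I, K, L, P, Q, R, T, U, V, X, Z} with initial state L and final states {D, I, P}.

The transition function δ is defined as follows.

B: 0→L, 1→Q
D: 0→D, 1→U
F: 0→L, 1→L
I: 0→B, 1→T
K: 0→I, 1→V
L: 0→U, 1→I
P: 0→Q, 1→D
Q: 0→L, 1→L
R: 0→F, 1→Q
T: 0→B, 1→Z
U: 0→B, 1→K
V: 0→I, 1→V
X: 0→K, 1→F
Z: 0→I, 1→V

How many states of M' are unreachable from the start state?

BFS from L reaches {B, I, K, L, Q, T, U, V, Z}; the 5 state(s) D, F, P, R, X are never visited.

5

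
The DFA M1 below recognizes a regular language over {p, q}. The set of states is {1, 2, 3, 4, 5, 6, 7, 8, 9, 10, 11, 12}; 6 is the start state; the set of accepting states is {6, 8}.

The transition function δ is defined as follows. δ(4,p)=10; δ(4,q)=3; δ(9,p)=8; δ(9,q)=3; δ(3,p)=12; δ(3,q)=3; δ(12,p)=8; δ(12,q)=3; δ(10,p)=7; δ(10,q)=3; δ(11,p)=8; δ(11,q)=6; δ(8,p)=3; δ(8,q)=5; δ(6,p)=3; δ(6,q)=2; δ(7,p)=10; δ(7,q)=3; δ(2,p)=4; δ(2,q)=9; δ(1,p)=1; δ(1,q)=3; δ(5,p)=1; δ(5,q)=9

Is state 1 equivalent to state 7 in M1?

Reachable states from the start: {1,2,3,4,5,6,7,8,9,10,12}. Unreachable: {11} — drop them.
Initial partition by acceptance: {6,8} | {1,2,3,4,5,7,9,10,12}.
Split {1,2,3,4,5,7,9,10,12} by δ(·,p) → {1,2,3,4,5,7,10} and {9,12}.
On input p, block {1,2,3,4,5,7,10} splits into {1,2,4,5,7,10} and {3}.
Split {1,2,4,5,7,10} by δ(·,q) → {1,4,7,10} and {2,5}.
The partition is now stable with 5 blocks: {6,8} | {1,4,7,10} | {9,12} | {3} | {2,5}.
1 and 7 lie in the same block of the stable partition, so they are equivalent — no string distinguishes them.

Yes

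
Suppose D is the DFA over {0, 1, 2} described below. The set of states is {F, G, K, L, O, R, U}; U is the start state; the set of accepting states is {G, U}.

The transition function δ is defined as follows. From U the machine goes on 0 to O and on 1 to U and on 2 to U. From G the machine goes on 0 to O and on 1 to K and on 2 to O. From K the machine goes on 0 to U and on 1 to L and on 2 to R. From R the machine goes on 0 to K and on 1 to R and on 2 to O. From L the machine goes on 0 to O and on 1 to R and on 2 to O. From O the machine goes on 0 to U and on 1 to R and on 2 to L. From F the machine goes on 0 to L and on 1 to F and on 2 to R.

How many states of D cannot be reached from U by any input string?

BFS from U reaches {K, L, O, R, U}; the 2 state(s) F, G are never visited.

2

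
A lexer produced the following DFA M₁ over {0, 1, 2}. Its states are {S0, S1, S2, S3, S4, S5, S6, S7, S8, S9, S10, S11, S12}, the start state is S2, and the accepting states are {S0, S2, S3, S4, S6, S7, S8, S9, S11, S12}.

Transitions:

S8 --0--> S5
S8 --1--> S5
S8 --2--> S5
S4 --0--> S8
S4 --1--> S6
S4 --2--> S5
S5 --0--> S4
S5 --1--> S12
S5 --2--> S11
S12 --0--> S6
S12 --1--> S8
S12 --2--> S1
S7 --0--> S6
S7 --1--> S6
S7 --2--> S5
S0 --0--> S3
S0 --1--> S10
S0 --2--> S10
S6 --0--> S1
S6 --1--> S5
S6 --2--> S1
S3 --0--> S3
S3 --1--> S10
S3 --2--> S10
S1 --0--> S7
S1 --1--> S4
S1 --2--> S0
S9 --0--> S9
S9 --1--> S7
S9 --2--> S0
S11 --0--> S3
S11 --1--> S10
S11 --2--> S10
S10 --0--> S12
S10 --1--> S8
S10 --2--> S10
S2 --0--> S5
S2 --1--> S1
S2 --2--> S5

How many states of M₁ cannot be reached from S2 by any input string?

BFS from S2 reaches {S0, S1, S2, S3, S4, S5, S6, S7, S8, S10, S11, S12}; the 1 state(s) S9 are never visited.

1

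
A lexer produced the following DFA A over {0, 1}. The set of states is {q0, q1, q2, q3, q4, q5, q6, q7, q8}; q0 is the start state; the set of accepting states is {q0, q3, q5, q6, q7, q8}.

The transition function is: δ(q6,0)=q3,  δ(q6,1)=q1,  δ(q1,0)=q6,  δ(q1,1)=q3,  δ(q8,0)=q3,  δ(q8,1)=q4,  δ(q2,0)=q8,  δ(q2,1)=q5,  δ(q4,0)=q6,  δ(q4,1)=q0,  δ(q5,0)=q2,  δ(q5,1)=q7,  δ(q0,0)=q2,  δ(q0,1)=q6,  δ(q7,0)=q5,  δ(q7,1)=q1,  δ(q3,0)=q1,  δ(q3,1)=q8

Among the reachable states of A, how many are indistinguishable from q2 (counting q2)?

All states are reachable from the start state.
Initial partition by acceptance: {q0,q3,q5,q6,q7,q8} | {q1,q2,q4}.
Split {q0,q3,q5,q6,q7,q8} by δ(·,0) → {q0,q3,q5} and {q6,q7,q8}.
Stable partition: {q0,q3,q5} | {q1,q2,q4} | {q6,q7,q8} — 3 equivalence classes.
State q2 belongs to the block {q1,q2,q4}, which has 3 states.

3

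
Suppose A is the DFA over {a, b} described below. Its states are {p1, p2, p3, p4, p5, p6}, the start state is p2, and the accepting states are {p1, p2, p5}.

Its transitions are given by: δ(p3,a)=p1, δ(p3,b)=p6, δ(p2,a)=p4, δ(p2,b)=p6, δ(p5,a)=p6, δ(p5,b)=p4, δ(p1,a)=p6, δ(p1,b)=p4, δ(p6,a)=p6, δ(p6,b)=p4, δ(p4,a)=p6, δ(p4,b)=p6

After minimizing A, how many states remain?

2

First remove the unreachable states {p1,p3,p5}; 3 states remain.
P0 = {p2} | {p4,p6}.
The partition is now stable with 2 blocks: {p2} | {p4,p6}.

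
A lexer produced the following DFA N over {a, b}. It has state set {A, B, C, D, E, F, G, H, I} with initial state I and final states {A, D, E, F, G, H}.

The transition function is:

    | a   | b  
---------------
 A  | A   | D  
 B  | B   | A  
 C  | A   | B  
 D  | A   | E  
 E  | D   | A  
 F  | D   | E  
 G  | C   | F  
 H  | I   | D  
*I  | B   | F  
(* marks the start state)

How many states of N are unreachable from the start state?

3

Starting at I and following transitions, the reachable set is {A, B, D, E, F, I}. That leaves C, G, H unreachable — 3 in total.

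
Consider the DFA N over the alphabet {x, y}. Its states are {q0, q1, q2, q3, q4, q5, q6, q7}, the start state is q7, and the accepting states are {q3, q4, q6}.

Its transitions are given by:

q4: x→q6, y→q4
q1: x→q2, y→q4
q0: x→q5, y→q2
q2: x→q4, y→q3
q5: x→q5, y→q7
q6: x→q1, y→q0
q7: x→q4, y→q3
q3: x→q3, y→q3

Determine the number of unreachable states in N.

Exploring from q7, all states are eventually visited, so none are unreachable.

0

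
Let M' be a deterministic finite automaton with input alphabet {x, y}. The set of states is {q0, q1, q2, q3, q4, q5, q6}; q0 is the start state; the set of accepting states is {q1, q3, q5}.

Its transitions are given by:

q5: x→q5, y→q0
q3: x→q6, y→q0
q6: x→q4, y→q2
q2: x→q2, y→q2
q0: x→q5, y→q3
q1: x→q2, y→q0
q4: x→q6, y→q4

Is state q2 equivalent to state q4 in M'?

First remove the unreachable states {q1}; 6 states remain.
Initial partition by acceptance: {q3,q5} | {q0,q2,q4,q6}.
Refine {q3,q5} on symbol x: members go to different blocks, giving {q3} and {q5}.
Refine {q0,q2,q4,q6} on symbol x: members go to different blocks, giving {q2,q4,q6} and {q0}.
The partition is now stable with 4 blocks: {q3} | {q2,q4,q6} | {q5} | {q0}.
q2 and q4 lie in the same block of the stable partition, so they are equivalent — no string distinguishes them.

Yes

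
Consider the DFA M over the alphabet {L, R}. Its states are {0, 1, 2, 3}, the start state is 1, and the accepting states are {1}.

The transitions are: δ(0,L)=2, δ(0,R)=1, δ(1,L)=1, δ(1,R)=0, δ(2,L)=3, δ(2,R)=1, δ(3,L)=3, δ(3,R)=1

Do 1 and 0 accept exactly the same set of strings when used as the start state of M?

Initial partition by acceptance: {1} | {0,2,3}.
No further refinement is possible. Final partition (2 blocks): {1} | {0,2,3}.
1 and 0 end up in different blocks, so they are distinguishable. For instance, the string 'ε' is accepted from only 1.

No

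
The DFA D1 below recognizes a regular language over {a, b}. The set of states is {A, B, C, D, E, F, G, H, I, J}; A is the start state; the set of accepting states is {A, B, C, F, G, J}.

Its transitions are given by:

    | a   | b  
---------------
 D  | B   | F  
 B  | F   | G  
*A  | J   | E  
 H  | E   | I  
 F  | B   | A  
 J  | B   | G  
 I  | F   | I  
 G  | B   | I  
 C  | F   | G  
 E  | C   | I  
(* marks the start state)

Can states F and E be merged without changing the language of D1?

No

Reachable states from the start: {A,B,C,E,F,G,I,J}. Unreachable: {D,H} — drop them.
Start with accepting vs non-accepting: {A,B,C,F,G,J} | {E,I}.
On input b, block {A,B,C,F,G,J} splits into {B,C,F,J} and {A,G}.
Stable partition: {B,C,F,J} | {E,I} | {A,G} — 3 equivalence classes.
F and E end up in different blocks, so they are distinguishable. For instance, the string 'ε' is accepted from only F.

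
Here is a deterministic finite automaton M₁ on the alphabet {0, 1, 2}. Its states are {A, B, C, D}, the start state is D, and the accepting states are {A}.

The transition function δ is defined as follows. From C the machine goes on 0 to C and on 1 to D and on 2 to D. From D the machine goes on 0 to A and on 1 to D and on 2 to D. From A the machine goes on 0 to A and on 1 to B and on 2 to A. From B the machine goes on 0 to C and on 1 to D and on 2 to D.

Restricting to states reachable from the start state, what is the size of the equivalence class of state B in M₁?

2

Every state is reachable, so we keep all 4.
Initial partition by acceptance: {A} | {B,C,D}.
On input 0, block {B,C,D} splits into {B,C} and {D}.
The partition is now stable with 3 blocks: {A} | {B,C} | {D}.
The equivalence class containing B is {B,C}, of size 2.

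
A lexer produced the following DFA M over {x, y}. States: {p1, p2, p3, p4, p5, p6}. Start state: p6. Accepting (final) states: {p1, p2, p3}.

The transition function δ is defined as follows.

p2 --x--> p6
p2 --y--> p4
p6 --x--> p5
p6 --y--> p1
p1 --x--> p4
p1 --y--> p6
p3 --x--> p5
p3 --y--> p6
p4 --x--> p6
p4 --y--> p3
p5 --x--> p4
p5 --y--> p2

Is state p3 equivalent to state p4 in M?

No

All states are reachable from the start state.
Start with accepting vs non-accepting: {p1,p2,p3} | {p4,p5,p6}.
No further refinement is possible. Final partition (2 blocks): {p1,p2,p3} | {p4,p5,p6}.
p3 and p4 end up in different blocks, so they are distinguishable. For instance, the string 'ε' is accepted from only p3.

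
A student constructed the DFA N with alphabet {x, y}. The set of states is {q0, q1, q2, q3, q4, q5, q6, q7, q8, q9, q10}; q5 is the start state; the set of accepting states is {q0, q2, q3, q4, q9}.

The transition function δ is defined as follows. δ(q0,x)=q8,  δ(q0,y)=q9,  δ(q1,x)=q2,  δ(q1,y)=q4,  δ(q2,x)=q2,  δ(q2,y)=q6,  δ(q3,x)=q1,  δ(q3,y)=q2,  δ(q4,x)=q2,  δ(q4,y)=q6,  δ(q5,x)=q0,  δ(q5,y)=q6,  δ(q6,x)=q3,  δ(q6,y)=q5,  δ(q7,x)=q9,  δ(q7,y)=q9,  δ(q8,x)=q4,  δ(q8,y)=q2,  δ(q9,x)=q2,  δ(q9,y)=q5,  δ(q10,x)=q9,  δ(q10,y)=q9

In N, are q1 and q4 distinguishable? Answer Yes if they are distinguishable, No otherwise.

Yes

First remove the unreachable states {q7,q10}; 9 states remain.
P0 = {q0,q2,q3,q4,q9} | {q1,q5,q6,q8}.
Refine {q0,q2,q3,q4,q9} on symbol x: members go to different blocks, giving {q2,q4,q9} and {q0,q3}.
On input x, block {q1,q5,q6,q8} splits into {q1,q8} and {q5,q6}.
Stable partition: {q2,q4,q9} | {q1,q8} | {q0,q3} | {q5,q6} — 4 equivalence classes.
q1 and q4 end up in different blocks, so they are distinguishable. For instance, the string 'ε' is accepted from only q4.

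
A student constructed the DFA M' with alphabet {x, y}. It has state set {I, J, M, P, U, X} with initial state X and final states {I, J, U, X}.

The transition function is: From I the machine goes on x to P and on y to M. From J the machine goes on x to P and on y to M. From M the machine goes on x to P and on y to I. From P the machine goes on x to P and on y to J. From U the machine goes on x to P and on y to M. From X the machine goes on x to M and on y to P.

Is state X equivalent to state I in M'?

Yes

First remove the unreachable states {U}; 5 states remain.
Initial partition by acceptance: {I,J,X} | {M,P}.
The partition is now stable with 2 blocks: {I,J,X} | {M,P}.
X and I lie in the same block of the stable partition, so they are equivalent — no string distinguishes them.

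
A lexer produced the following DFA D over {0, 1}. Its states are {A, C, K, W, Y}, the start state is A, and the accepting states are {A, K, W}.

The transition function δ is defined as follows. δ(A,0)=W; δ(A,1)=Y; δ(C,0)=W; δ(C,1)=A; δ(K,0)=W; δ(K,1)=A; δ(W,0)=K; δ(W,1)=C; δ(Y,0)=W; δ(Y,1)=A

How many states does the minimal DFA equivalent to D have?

4

Every state is reachable, so we keep all 5.
Start with accepting vs non-accepting: {A,K,W} | {C,Y}.
Split {A,K,W} by δ(·,1) → {A,W} and {K}.
Refine {A,W} on symbol 0: members go to different blocks, giving {W} and {A}.
Stable partition: {W} | {C,Y} | {K} | {A} — 4 equivalence classes.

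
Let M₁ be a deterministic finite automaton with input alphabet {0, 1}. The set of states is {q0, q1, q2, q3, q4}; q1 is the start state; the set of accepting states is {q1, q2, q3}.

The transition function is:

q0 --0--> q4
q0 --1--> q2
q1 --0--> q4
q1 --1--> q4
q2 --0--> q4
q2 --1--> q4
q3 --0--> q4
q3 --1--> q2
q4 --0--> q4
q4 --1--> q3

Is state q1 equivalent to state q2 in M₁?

States {q0} cannot be reached from the start state, so discard them.
P0 = {q1,q2,q3} | {q4}.
On input 1, block {q1,q2,q3} splits into {q1,q2} and {q3}.
No further refinement is possible. Final partition (3 blocks): {q1,q2} | {q4} | {q3}.
q1 and q2 lie in the same block of the stable partition, so they are equivalent — no string distinguishes them.

Yes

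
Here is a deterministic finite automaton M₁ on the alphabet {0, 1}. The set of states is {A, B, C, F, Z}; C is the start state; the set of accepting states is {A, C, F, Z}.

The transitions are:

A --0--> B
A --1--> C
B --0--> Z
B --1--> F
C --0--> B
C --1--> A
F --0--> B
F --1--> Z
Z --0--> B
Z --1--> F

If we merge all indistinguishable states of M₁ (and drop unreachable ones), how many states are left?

2

Every state is reachable, so we keep all 5.
Start with accepting vs non-accepting: {A,C,F,Z} | {B}.
The partition is now stable with 2 blocks: {A,C,F,Z} | {B}.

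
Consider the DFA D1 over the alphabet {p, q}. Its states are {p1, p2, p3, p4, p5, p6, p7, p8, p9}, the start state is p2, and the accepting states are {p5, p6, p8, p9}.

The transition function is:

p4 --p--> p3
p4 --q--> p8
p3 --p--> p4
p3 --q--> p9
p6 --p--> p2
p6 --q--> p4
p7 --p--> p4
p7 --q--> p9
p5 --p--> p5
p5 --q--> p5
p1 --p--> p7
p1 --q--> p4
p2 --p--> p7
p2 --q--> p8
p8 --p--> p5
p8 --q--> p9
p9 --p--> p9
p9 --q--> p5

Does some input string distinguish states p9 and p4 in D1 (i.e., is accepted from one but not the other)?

Yes

First remove the unreachable states {p1,p6}; 7 states remain.
Initial partition by acceptance: {p5,p8,p9} | {p2,p3,p4,p7}.
No further refinement is possible. Final partition (2 blocks): {p5,p8,p9} | {p2,p3,p4,p7}.
p9 and p4 end up in different blocks, so they are distinguishable. For instance, the string 'ε' is accepted from only p9.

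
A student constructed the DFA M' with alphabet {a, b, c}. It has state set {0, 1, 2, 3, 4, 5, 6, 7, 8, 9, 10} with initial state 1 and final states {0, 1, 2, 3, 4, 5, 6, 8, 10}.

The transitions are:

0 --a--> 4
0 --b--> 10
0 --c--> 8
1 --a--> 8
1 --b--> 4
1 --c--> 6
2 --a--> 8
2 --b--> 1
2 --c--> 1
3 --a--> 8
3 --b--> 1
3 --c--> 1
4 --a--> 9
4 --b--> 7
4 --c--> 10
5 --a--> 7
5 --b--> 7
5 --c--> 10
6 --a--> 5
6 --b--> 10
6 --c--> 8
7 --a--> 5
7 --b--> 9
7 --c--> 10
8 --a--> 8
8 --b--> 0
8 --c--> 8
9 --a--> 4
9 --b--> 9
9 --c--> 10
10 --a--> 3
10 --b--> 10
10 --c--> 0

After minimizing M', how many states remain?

Reachable states from the start: {0,1,3,4,5,6,7,8,9,10}. Unreachable: {2} — drop them.
P0 = {0,1,3,4,5,6,8,10} | {7,9}.
On input a, block {0,1,3,4,5,6,8,10} splits into {0,1,3,6,8,10} and {4,5}.
Split {0,1,3,6,8,10} by δ(·,a) → {1,3,8,10} and {0,6}.
Split {1,3,8,10} by δ(·,b) → {3,10} and {1} and {8}.
Refine {3,10} on symbol a: members go to different blocks, giving {3} and {10}.
The partition is now stable with 7 blocks: {3} | {7,9} | {4,5} | {0,6} | {1} | {8} | {10}.

7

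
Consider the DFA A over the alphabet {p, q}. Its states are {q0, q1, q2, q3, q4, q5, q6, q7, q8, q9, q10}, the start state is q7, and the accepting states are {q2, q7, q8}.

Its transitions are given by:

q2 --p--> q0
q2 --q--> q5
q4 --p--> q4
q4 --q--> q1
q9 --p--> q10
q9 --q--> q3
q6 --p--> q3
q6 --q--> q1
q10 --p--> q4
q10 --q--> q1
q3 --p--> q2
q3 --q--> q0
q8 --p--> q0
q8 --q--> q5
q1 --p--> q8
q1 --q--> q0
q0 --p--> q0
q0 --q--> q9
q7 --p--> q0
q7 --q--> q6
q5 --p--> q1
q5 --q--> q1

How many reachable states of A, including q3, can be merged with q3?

All states are reachable from the start state.
Initial partition by acceptance: {q2,q7,q8} | {q0,q1,q3,q4,q5,q6,q9,q10}.
On input p, block {q0,q1,q3,q4,q5,q6,q9,q10} splits into {q0,q4,q5,q6,q9,q10} and {q1,q3}.
Split {q0,q4,q5,q6,q9,q10} by δ(·,p) → {q0,q4,q9,q10} and {q5,q6}.
On input q, block {q0,q4,q9,q10} splits into {q4,q9,q10} and {q0}.
No further refinement is possible. Final partition (5 blocks): {q2,q7,q8} | {q4,q9,q10} | {q1,q3} | {q5,q6} | {q0}.
State q3 belongs to the block {q1,q3}, which has 2 states.

2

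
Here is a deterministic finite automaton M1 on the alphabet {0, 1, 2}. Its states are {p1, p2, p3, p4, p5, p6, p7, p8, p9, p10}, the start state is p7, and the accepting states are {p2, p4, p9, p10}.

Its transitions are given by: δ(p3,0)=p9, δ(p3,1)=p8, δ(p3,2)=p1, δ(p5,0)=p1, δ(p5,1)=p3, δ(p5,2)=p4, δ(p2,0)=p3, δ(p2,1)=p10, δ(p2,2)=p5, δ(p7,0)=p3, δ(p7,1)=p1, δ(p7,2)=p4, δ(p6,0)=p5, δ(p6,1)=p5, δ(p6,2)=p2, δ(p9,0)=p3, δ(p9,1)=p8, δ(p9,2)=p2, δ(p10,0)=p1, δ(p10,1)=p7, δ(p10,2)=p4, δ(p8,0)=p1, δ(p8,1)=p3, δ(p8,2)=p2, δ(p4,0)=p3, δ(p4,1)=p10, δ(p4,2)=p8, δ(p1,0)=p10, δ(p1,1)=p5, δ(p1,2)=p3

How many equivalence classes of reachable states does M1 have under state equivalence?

4

First remove the unreachable states {p6}; 9 states remain.
Start with accepting vs non-accepting: {p2,p4,p9,p10} | {p1,p3,p5,p7,p8}.
On input 1, block {p2,p4,p9,p10} splits into {p2,p4} and {p9,p10}.
Split {p1,p3,p5,p7,p8} by δ(·,0) → {p5,p7,p8} and {p1,p3}.
Stable partition: {p2,p4} | {p5,p7,p8} | {p9,p10} | {p1,p3} — 4 equivalence classes.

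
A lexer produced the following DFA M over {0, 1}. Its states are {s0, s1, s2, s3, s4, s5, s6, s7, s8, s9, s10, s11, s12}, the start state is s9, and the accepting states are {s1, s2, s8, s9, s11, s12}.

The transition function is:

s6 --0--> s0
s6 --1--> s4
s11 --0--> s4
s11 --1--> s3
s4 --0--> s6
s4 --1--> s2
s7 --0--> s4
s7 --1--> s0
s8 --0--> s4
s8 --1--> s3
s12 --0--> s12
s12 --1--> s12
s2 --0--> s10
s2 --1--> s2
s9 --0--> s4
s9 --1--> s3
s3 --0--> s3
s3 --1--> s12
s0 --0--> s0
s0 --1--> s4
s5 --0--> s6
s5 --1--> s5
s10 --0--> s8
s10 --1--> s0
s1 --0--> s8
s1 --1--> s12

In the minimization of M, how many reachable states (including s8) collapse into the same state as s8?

First remove the unreachable states {s1,s5,s7,s11}; 9 states remain.
P0 = {s2,s8,s9,s12} | {s0,s3,s4,s6,s10}.
On input 0, block {s2,s8,s9,s12} splits into {s2,s8,s9} and {s12}.
On input 1, block {s2,s8,s9} splits into {s8,s9} and {s2}.
On input 0, block {s0,s3,s4,s6,s10} splits into {s0,s3,s4,s6} and {s10}.
Refine {s0,s3,s4,s6} on symbol 1: members go to different blocks, giving {s0,s6} and {s3} and {s4}.
The partition is now stable with 7 blocks: {s8,s9} | {s0,s6} | {s12} | {s2} | {s10} | {s3} | {s4}.
The equivalence class containing s8 is {s8,s9}, of size 2.

2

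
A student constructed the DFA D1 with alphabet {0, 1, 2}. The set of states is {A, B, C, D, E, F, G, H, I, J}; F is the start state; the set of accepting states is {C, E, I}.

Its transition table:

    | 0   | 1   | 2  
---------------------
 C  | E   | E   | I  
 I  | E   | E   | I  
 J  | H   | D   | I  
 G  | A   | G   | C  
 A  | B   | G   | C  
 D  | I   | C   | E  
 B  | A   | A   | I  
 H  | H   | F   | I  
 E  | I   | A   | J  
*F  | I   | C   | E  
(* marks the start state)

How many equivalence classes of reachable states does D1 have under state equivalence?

Start with accepting vs non-accepting: {C,E,I} | {A,B,D,F,G,H,J}.
Split {C,E,I} by δ(·,1) → {C,I} and {E}.
Refine {A,B,D,F,G,H,J} on symbol 0: members go to different blocks, giving {A,B,G,H,J} and {D,F}.
Split {A,B,G,H,J} by δ(·,1) → {A,B,G} and {H,J}.
The partition is now stable with 5 blocks: {C,I} | {A,B,G} | {E} | {D,F} | {H,J}.

5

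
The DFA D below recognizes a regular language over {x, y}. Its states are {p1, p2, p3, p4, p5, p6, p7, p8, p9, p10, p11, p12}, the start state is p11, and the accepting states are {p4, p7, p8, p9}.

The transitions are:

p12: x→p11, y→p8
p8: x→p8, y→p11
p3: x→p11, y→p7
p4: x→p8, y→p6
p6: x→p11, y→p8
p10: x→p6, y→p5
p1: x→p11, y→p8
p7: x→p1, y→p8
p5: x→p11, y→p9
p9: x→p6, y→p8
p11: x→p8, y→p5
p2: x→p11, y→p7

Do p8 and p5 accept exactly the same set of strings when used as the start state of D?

No

First remove the unreachable states {p1,p2,p3,p4,p7,p10,p12}; 5 states remain.
Initial partition by acceptance: {p8,p9} | {p5,p6,p11}.
On input x, block {p8,p9} splits into {p8} and {p9}.
Split {p5,p6,p11} by δ(·,x) → {p5,p6} and {p11}.
Split {p5,p6} by δ(·,y) → {p5} and {p6}.
The partition is now stable with 5 blocks: {p8} | {p5} | {p9} | {p11} | {p6}.
p8 and p5 end up in different blocks, so they are distinguishable. For instance, the string 'ε' is accepted from only p8.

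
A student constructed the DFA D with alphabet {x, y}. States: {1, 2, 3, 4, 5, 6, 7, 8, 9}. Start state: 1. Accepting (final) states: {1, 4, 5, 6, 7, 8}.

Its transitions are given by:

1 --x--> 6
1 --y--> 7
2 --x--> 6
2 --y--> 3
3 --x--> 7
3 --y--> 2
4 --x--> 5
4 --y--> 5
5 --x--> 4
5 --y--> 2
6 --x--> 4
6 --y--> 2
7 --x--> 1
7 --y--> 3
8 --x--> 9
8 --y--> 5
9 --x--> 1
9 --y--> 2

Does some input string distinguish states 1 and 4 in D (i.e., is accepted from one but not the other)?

No

Reachable states from the start: {1,2,3,4,5,6,7}. Unreachable: {8,9} — drop them.
Start with accepting vs non-accepting: {1,4,5,6,7} | {2,3}.
Refine {1,4,5,6,7} on symbol y: members go to different blocks, giving {5,6,7} and {1,4}.
Stable partition: {5,6,7} | {2,3} | {1,4} — 3 equivalence classes.
1 and 4 lie in the same block of the stable partition, so they are equivalent — no string distinguishes them.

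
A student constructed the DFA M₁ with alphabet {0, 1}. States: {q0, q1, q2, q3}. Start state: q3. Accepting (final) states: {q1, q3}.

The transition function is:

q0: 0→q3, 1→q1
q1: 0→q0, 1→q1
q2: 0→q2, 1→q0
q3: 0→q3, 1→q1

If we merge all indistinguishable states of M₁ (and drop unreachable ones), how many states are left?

3

Reachable states from the start: {q0,q1,q3}. Unreachable: {q2} — drop them.
P0 = {q1,q3} | {q0}.
Split {q1,q3} by δ(·,0) → {q1} and {q3}.
Stable partition: {q1} | {q0} | {q3} — 3 equivalence classes.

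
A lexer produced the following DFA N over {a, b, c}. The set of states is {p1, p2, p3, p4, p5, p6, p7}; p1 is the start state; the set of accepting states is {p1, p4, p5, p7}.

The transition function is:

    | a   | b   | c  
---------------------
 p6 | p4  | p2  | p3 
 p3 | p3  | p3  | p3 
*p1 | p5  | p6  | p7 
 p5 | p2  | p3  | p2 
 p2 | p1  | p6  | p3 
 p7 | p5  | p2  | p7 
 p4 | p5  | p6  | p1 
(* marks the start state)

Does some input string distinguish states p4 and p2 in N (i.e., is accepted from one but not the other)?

Initial partition by acceptance: {p1,p4,p5,p7} | {p2,p3,p6}.
Split {p1,p4,p5,p7} by δ(·,a) → {p1,p4,p7} and {p5}.
Split {p2,p3,p6} by δ(·,a) → {p2,p6} and {p3}.
No further refinement is possible. Final partition (4 blocks): {p1,p4,p7} | {p2,p6} | {p5} | {p3}.
p4 and p2 end up in different blocks, so they are distinguishable. For instance, the string 'ε' is accepted from only p4.

Yes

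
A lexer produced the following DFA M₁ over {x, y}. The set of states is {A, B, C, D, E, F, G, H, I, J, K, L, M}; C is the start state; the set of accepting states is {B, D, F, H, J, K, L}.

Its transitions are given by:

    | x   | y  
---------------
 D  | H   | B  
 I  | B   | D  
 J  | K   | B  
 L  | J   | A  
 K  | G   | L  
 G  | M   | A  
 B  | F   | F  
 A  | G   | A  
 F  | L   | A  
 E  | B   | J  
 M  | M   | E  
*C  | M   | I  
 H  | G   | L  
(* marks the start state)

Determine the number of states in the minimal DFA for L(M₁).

9

P0 = {B,D,F,H,J,K,L} | {A,C,E,G,I,M}.
Split {B,D,F,H,J,K,L} by δ(·,x) → {B,D,F,J,L} and {H,K}.
Split {B,D,F,J,L} by δ(·,x) → {B,F,L} and {D,J}.
On input x, block {B,F,L} splits into {B,F} and {L}.
Refine {B,F} on symbol x: members go to different blocks, giving {B} and {F}.
Refine {A,C,E,G,I,M} on symbol x: members go to different blocks, giving {A,C,G,M} and {E,I}.
Split {A,C,G,M} by δ(·,y) → {A,G} and {C,M}.
On input x, block {A,G} splits into {A} and {G}.
Stable partition: {B} | {A} | {H,K} | {D,J} | {L} | {F} | {E,I} | {C,M} | {G} — 9 equivalence classes.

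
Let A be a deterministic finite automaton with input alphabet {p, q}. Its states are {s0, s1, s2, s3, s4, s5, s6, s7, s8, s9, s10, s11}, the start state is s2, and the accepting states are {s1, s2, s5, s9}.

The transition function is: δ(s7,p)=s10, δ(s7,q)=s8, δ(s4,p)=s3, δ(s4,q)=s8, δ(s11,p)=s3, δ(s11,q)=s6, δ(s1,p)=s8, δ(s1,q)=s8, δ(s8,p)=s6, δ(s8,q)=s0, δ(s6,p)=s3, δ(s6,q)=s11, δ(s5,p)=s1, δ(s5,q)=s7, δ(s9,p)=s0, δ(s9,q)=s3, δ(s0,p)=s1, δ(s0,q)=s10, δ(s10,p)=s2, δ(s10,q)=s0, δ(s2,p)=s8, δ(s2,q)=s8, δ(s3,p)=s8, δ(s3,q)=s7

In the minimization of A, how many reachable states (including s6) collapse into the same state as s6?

2

States {s4,s5,s9} cannot be reached from the start state, so discard them.
Initial partition by acceptance: {s1,s2} | {s0,s3,s6,s7,s8,s10,s11}.
Refine {s0,s3,s6,s7,s8,s10,s11} on symbol p: members go to different blocks, giving {s3,s6,s7,s8,s11} and {s0,s10}.
Split {s3,s6,s7,s8,s11} by δ(·,p) → {s3,s6,s8,s11} and {s7}.
On input q, block {s3,s6,s8,s11} splits into {s6,s11} and {s3} and {s8}.
The partition is now stable with 6 blocks: {s1,s2} | {s6,s11} | {s0,s10} | {s7} | {s3} | {s8}.
The equivalence class containing s6 is {s6,s11}, of size 2.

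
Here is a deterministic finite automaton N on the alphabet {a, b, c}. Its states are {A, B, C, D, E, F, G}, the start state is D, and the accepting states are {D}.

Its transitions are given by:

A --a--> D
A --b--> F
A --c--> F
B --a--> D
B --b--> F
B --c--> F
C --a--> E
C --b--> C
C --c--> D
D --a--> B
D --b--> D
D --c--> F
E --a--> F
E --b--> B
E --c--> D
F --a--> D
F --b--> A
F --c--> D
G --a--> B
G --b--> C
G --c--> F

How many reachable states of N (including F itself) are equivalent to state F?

1

First remove the unreachable states {C,E,G}; 4 states remain.
Start with accepting vs non-accepting: {D} | {A,B,F}.
Refine {A,B,F} on symbol c: members go to different blocks, giving {A,B} and {F}.
No further refinement is possible. Final partition (3 blocks): {D} | {A,B} | {F}.
The equivalence class containing F is {F}, of size 1.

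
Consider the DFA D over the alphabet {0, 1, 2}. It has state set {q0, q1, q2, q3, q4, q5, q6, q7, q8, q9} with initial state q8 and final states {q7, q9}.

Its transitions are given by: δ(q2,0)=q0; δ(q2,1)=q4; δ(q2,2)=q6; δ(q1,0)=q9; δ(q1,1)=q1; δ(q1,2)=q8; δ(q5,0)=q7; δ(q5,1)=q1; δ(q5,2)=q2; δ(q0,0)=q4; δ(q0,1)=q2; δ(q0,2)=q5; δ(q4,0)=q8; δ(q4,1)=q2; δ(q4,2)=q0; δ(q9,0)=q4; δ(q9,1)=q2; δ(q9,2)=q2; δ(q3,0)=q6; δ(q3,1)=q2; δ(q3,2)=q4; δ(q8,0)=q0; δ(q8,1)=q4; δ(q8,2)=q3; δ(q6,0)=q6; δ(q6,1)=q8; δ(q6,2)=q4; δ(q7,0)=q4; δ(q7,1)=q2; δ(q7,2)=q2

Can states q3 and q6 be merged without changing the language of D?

Yes

All states are reachable from the start state.
P0 = {q7,q9} | {q0,q1,q2,q3,q4,q5,q6,q8}.
Split {q0,q1,q2,q3,q4,q5,q6,q8} by δ(·,0) → {q0,q2,q3,q4,q6,q8} and {q1,q5}.
Split {q0,q2,q3,q4,q6,q8} by δ(·,2) → {q2,q3,q4,q6,q8} and {q0}.
Split {q2,q3,q4,q6,q8} by δ(·,0) → {q3,q4,q6} and {q2,q8}.
Split {q3,q4,q6} by δ(·,0) → {q3,q6} and {q4}.
No further refinement is possible. Final partition (6 blocks): {q7,q9} | {q3,q6} | {q1,q5} | {q0} | {q2,q8} | {q4}.
q3 and q6 lie in the same block of the stable partition, so they are equivalent — no string distinguishes them.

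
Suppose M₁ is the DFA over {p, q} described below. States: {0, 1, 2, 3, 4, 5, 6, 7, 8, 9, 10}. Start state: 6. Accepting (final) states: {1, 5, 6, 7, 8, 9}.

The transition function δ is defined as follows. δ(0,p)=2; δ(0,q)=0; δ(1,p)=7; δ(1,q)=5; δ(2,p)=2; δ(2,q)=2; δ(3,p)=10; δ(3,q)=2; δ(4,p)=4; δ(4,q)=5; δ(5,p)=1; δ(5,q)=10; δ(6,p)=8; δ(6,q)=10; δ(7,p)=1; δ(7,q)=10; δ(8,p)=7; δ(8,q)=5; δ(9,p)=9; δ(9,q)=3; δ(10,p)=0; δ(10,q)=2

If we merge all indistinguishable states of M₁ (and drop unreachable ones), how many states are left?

3

First remove the unreachable states {3,4,9}; 8 states remain.
Start with accepting vs non-accepting: {1,5,6,7,8} | {0,2,10}.
Split {1,5,6,7,8} by δ(·,q) → {5,6,7} and {1,8}.
The partition is now stable with 3 blocks: {5,6,7} | {0,2,10} | {1,8}.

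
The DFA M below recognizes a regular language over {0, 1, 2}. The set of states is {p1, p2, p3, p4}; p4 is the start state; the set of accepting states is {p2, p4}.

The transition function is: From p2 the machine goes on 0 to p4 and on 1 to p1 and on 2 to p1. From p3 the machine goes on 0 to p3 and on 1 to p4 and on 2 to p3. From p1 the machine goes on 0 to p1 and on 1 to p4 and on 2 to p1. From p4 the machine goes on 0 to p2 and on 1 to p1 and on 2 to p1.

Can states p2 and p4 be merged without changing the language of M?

Reachable states from the start: {p1,p2,p4}. Unreachable: {p3} — drop them.
P0 = {p2,p4} | {p1}.
The partition is now stable with 2 blocks: {p2,p4} | {p1}.
p2 and p4 lie in the same block of the stable partition, so they are equivalent — no string distinguishes them.

Yes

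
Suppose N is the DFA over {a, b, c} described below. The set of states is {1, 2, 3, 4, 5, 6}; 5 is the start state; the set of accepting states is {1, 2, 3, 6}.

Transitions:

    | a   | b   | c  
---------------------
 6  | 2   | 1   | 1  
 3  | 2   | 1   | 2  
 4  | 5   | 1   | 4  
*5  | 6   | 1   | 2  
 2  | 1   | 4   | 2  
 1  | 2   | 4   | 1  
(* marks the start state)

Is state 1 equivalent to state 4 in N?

States {3} cannot be reached from the start state, so discard them.
Start with accepting vs non-accepting: {1,2,6} | {4,5}.
Refine {1,2,6} on symbol b: members go to different blocks, giving {1,2} and {6}.
Split {4,5} by δ(·,a) → {4} and {5}.
The partition is now stable with 4 blocks: {1,2} | {4} | {6} | {5}.
1 and 4 end up in different blocks, so they are distinguishable. For instance, the string 'ε' is accepted from only 1.

No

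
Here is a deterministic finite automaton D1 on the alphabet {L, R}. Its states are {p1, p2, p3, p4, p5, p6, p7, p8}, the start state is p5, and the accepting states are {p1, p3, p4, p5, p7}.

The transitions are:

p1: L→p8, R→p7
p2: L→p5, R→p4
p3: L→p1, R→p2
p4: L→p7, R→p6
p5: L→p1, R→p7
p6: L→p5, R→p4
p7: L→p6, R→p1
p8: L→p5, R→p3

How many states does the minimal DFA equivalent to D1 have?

4

Initial partition by acceptance: {p1,p3,p4,p5,p7} | {p2,p6,p8}.
On input L, block {p1,p3,p4,p5,p7} splits into {p3,p4,p5} and {p1,p7}.
Refine {p3,p4,p5} on symbol R: members go to different blocks, giving {p3,p4} and {p5}.
Stable partition: {p3,p4} | {p2,p6,p8} | {p1,p7} | {p5} — 4 equivalence classes.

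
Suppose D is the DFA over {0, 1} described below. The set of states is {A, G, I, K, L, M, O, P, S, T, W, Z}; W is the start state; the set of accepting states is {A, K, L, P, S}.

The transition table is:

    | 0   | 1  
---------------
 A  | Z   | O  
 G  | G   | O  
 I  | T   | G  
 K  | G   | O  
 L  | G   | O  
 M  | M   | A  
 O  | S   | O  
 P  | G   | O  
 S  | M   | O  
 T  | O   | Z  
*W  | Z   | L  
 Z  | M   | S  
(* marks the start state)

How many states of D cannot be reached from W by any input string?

No path from W leads to I, K, P, T; the other 8 states are all reachable.

4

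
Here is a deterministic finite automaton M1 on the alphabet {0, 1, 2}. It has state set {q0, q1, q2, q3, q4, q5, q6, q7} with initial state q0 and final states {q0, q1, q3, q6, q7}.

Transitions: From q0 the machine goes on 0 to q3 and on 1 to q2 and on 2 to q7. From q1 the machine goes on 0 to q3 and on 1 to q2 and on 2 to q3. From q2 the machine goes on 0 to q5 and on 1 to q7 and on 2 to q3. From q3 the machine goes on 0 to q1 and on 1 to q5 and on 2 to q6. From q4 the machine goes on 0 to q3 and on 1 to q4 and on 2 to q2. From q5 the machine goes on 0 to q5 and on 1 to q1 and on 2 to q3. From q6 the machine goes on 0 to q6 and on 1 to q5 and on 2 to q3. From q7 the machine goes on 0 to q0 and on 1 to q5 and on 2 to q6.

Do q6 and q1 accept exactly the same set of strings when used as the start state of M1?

States {q4} cannot be reached from the start state, so discard them.
Start with accepting vs non-accepting: {q0,q1,q3,q6,q7} | {q2,q5}.
The partition is now stable with 2 blocks: {q0,q1,q3,q6,q7} | {q2,q5}.
q6 and q1 lie in the same block of the stable partition, so they are equivalent — no string distinguishes them.

Yes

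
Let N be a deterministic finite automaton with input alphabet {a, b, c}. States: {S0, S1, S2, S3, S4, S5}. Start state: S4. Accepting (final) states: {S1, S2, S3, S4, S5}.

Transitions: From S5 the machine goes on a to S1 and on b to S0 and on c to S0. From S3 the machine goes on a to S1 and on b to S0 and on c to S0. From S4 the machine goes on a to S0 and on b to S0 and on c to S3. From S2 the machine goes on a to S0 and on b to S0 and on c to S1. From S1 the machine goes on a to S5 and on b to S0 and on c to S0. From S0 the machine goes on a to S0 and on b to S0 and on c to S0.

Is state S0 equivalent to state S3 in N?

No

First remove the unreachable states {S2}; 5 states remain.
Initial partition by acceptance: {S1,S3,S4,S5} | {S0}.
Split {S1,S3,S4,S5} by δ(·,a) → {S1,S3,S5} and {S4}.
No further refinement is possible. Final partition (3 blocks): {S1,S3,S5} | {S0} | {S4}.
S0 and S3 end up in different blocks, so they are distinguishable. For instance, the string 'ε' is accepted from only S3.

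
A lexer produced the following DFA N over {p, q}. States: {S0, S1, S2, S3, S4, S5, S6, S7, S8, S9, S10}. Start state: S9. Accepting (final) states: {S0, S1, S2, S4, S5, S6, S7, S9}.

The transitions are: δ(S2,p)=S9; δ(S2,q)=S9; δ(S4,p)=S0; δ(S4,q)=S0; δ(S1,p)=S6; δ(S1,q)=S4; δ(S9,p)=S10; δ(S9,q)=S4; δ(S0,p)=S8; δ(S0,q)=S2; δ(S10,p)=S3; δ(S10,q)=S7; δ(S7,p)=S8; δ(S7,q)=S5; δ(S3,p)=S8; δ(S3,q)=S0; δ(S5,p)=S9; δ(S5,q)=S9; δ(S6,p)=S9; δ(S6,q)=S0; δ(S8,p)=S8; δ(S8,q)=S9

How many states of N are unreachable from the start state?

2

No path from S9 leads to S1, S6; the other 9 states are all reachable.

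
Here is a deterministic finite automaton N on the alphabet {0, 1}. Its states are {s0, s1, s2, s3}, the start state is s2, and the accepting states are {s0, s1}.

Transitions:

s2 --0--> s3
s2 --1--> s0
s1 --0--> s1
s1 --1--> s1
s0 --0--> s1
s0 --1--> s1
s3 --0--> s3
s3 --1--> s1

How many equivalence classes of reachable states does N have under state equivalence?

All states are reachable from the start state.
Initial partition by acceptance: {s0,s1} | {s2,s3}.
Stable partition: {s0,s1} | {s2,s3} — 2 equivalence classes.

2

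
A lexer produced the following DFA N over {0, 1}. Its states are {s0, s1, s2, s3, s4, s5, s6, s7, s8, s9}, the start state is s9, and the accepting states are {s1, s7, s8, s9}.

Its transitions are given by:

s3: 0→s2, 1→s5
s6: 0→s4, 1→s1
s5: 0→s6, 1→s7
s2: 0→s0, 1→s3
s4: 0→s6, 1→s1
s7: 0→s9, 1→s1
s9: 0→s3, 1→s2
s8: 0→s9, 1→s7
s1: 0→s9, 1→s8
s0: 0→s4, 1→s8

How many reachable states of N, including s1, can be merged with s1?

3

P0 = {s1,s7,s8,s9} | {s0,s2,s3,s4,s5,s6}.
On input 0, block {s1,s7,s8,s9} splits into {s1,s7,s8} and {s9}.
Refine {s0,s2,s3,s4,s5,s6} on symbol 1: members go to different blocks, giving {s0,s4,s5,s6} and {s2,s3}.
Refine {s2,s3} on symbol 0: members go to different blocks, giving {s2} and {s3}.
No further refinement is possible. Final partition (5 blocks): {s1,s7,s8} | {s0,s4,s5,s6} | {s9} | {s2} | {s3}.
State s1 belongs to the block {s1,s7,s8}, which has 3 states.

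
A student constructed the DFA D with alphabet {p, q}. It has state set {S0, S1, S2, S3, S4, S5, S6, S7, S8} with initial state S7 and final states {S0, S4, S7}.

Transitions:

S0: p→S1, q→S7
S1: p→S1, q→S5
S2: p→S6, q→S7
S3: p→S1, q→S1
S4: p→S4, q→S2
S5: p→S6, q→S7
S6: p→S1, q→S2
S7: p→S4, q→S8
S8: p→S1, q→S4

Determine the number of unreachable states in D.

2

No path from S7 leads to S0, S3; the other 7 states are all reachable.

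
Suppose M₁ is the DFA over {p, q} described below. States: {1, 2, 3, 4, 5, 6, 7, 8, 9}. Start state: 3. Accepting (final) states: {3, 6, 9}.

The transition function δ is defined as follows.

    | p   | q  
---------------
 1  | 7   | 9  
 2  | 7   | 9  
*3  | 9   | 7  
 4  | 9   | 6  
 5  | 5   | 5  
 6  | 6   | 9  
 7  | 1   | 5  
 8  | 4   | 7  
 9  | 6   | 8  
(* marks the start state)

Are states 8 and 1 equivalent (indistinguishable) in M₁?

Reachable states from the start: {1,3,4,5,6,7,8,9}. Unreachable: {2} — drop them.
P0 = {3,6,9} | {1,4,5,7,8}.
Refine {3,6,9} on symbol q: members go to different blocks, giving {3,9} and {6}.
Refine {3,9} on symbol p: members go to different blocks, giving {3} and {9}.
Refine {1,4,5,7,8} on symbol p: members go to different blocks, giving {1,5,7,8} and {4}.
On input p, block {1,5,7,8} splits into {1,5,7} and {8}.
On input q, block {1,5,7} splits into {5,7} and {1}.
Split {5,7} by δ(·,p) → {5} and {7}.
No further refinement is possible. Final partition (8 blocks): {3} | {5} | {6} | {9} | {4} | {8} | {1} | {7}.
8 and 1 end up in different blocks, so they are distinguishable. For instance, the string 'q' is accepted from only 1.

No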